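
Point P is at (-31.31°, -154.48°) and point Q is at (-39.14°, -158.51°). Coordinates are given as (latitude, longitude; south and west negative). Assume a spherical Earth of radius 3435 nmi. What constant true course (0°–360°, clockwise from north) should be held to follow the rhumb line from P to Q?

Δψ = ln[tan(π/4+φ₂/2)/tan(π/4+φ₁/2)] = -0.1676
Δλ = -0.0703 rad (taken the short way round)
course = atan2(Δλ, Δψ) = 202.77°

202.8°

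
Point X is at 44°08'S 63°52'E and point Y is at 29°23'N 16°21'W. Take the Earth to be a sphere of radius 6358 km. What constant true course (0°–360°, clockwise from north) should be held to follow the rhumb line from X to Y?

314.9°

Meridional parts: M(φ₁)=-0.8601, M(φ₂)=+0.5369 → ΔM = +1.3971;  Δλ = -1.4000 rad
tan C = Δλ / ΔM = -1.0021 → C = 314.94°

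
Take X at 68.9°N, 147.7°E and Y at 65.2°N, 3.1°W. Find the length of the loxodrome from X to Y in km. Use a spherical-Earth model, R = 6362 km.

6528 km

Rhumb course C = atan2(Δλ, Δψ) with Δψ = ln[tan(π/4+φ₂/2)/tan(π/4+φ₁/2)] = -0.1660, Δλ = -2.6320 → C = 266.39°
d = R·|Δφ| / |cos C| = 6362·0.06458 / 0.06293 = 6528 km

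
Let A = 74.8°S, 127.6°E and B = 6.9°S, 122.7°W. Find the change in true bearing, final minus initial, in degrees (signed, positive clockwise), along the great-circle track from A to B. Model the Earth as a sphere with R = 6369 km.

-96.5°

At departure: θ₁ = atan2(sin Δλ cos φ₂, cos φ₁ sin φ₂ − sin φ₁ cos φ₂ cos Δλ) = 110.77°
At arrival: θ₂ = atan2(sin Δλ cos φ₁, −cos φ₂ sin φ₁ + sin φ₂ cos φ₁ cos Δλ) = 14.30°
Δθ = θ₂ − θ₁ = -96.5°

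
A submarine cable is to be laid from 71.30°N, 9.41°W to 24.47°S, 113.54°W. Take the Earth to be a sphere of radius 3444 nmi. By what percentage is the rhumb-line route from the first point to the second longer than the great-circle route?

4.8%

Great circle: σ = 2.0528 rad → d_gc = Rσ = 7070.0 nmi
Rhumb: Δφ = -1.6715, Δλ = -1.8174, Δψ = -2.2446, q = Δφ/Δψ = 0.7447 → d_rh = R√(Δφ²+q²Δλ²) = 7407.0 nmi
Excess = (7407.0 − 7070.0) / 7070.0 = 337.0 / 7070.0 = 4.77% ≈ 4.8%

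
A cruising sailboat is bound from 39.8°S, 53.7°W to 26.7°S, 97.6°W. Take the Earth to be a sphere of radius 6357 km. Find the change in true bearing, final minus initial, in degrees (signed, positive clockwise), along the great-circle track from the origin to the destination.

+25.1°

Initial bearing θ₁ = atan2(sin Δλ cos φ₂, cos φ₁ sin φ₂ − sin φ₁ cos φ₂ cos Δλ) = 276.16°
Final bearing θ₂ = (initial bearing from the destination back to the start) + 180° = 301.24°
Δθ = θ₂ − θ₁ = +25.1°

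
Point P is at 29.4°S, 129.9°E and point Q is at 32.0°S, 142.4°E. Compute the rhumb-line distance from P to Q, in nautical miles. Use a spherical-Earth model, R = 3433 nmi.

Rhumb course C = atan2(Δλ, Δψ) with Δψ = ln[tan(π/4+φ₂/2)/tan(π/4+φ₁/2)] = -0.0528, Δλ = +0.2182 → C = 103.60°
d = R·|Δφ| / |cos C| = 3433·0.04538 / 0.23515 = 662 nmi

662 nmi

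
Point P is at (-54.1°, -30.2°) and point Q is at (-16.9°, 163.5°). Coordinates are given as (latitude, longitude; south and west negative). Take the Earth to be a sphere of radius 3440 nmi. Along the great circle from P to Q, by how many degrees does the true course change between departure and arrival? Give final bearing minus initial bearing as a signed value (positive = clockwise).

+157.8°

Initial bearing θ₁ = atan2(sin Δλ cos φ₂, cos φ₁ sin φ₂ − sin φ₁ cos φ₂ cos Δλ) = 193.79°
Final bearing θ₂ = (initial bearing from the destination back to the start) + 180° = 351.60°
Δθ = θ₂ − θ₁ = +157.8°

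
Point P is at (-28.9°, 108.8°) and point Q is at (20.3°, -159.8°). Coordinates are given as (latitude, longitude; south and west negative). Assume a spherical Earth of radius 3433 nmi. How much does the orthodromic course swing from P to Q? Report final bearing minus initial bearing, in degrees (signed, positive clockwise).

Initial bearing θ₁ = atan2(sin Δλ cos φ₂, cos φ₁ sin φ₂ − sin φ₁ cos φ₂ cos Δλ) = 72.67°
Final bearing θ₂ = (initial bearing from the destination back to the start) + 180° = 63.00°
Δθ = θ₂ − θ₁ = -9.7°

-9.7°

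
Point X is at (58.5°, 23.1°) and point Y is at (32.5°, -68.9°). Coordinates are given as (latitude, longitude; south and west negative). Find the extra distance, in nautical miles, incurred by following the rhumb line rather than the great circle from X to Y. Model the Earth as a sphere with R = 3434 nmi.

251 nmi

Great circle: cos σ = sin φ₁ sin φ₂ + cos φ₁ cos φ₂ cos Δλ,  σ = 1.1121 rad → d_gc = 3819.1 nmi
Rhumb line: Δψ = -0.6654, q = Δφ/Δψ = 0.6820, d_rh = R√(Δφ²+q²Δλ²) = 4070.5 nmi
Excess = 4070.5 − 3819.1 = 251.4 ≈ 251 nmi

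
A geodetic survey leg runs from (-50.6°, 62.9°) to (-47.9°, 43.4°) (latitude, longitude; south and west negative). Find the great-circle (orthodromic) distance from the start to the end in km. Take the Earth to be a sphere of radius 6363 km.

1441 km

Haversine: a = sin²(Δφ/2)+cos φ₁ cos φ₂ sin²(Δλ/2) = 0.01276;  σ = 2·atan2(√a,√(1−a))
σ = 12.972° → d = Rσ = 6363·0.22640 = 1441 km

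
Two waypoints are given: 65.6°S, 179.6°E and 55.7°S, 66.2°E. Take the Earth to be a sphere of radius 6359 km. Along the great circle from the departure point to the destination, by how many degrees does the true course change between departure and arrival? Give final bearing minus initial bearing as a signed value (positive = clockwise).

+106.2°

At departure: θ₁ = atan2(sin Δλ cos φ₂, cos φ₁ sin φ₂ − sin φ₁ cos φ₂ cos Δλ) = 223.50°
At arrival: θ₂ = atan2(sin Δλ cos φ₁, −cos φ₂ sin φ₁ + sin φ₂ cos φ₁ cos Δλ) = 329.70°
Δθ = θ₂ − θ₁ = +106.2°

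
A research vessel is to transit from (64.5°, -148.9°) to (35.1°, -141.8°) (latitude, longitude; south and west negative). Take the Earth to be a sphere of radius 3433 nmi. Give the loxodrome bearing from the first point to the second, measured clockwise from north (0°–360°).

171.5°

Δψ = ln[tan(π/4+φ₂/2)/tan(π/4+φ₁/2)] = -0.8310
Δλ = +0.1239 rad (taken the short way round)
course = atan2(Δλ, Δψ) = 171.52°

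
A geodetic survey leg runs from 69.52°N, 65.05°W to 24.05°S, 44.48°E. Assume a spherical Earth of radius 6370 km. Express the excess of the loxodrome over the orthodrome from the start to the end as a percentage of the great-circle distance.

Great circle: σ = 2.0813 rad → d_gc = Rσ = 13257.7 km
Rhumb: Δφ = -1.6331, Δλ = +1.9117, Δψ = -2.1438, q = Δφ/Δψ = 0.7618 → d_rh = R√(Δφ²+q²Δλ²) = 13938.0 km
Excess = (13938.0 − 13257.7) / 13257.7 = 680.3 / 13257.7 = 5.13% ≈ 5.1%

5.1%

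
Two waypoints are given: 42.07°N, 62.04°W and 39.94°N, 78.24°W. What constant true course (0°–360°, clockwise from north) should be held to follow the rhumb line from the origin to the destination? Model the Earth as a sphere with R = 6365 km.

Meridional parts: M(φ₁)=+0.8108, M(φ₂)=+0.7615 → ΔM = -0.0493;  Δλ = -0.2827 rad
tan C = Δλ / ΔM = +5.7388 → C = 260.12°

260.1°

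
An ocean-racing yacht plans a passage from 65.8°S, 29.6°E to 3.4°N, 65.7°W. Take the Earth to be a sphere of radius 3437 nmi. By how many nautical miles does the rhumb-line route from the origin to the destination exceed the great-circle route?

274 nmi

Great circle: cos σ = sin φ₁ sin φ₂ + cos φ₁ cos φ₂ cos Δλ,  σ = 1.6628 rad → d_gc = 5715.1 nmi
Rhumb line: Δψ = +1.5994, q = Δφ/Δψ = 0.7552, d_rh = R√(Δφ²+q²Δλ²) = 5989.0 nmi
Excess = 5989.0 − 5715.1 = 273.9 ≈ 274 nmi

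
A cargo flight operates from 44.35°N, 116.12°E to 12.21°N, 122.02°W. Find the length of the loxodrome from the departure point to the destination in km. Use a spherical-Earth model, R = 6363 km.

12201 km

Δψ = ln[tan(π/4+φ₂/2)/tan(π/4+φ₁/2)] = -0.6507;  Δφ = -0.5609 rad,  Δλ = +2.1269 rad
q = Δφ/Δψ = 0.8621
d = R·√(Δφ² + q²Δλ²) = 6363·1.91743 = 12201 km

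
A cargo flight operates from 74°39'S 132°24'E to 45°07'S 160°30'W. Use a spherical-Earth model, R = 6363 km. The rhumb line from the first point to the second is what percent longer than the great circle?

Great circle: σ = 0.7137 rad → d_gc = Rσ = 4541.2 km
Rhumb: Δφ = +0.5155, Δλ = +1.1711, Δψ = +1.1200, q = Δφ/Δψ = 0.4602 → d_rh = R√(Δφ²+q²Δλ²) = 4745.4 km
Excess = (4745.4 − 4541.2) / 4541.2 = 204.2 / 4541.2 = 4.50% ≈ 4.5%

4.5%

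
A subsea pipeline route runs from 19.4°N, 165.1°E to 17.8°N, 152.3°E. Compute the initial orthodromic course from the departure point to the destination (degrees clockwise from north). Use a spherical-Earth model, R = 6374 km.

264.6°

θ = atan2( sin Δλ·cos φ₂ ,  cos φ₁ sin φ₂ − sin φ₁ cos φ₂ cos Δλ )
  = atan2(-0.2109, -0.0201) = 264.57°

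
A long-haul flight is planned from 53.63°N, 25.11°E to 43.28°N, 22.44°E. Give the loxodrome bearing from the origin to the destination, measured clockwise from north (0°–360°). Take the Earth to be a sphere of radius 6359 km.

189.7°

Δψ = ln[tan(π/4+φ₂/2)/tan(π/4+φ₁/2)] = -0.2737
Δλ = -0.0466 rad (taken the short way round)
course = atan2(Δλ, Δψ) = 189.66°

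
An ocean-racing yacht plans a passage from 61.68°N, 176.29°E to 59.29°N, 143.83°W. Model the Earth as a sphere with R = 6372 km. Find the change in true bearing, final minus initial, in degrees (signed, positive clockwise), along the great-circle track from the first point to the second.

+35.0°

Initial bearing θ₁ = atan2(sin Δλ cos φ₂, cos φ₁ sin φ₂ − sin φ₁ cos φ₂ cos Δλ) = 79.13°
Final bearing θ₂ = (initial bearing from the destination back to the start) + 180° = 114.18°
Δθ = θ₂ − θ₁ = +35.0°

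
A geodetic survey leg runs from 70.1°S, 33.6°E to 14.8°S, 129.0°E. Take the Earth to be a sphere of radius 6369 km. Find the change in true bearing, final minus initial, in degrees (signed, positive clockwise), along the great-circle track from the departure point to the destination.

At departure: θ₁ = atan2(sin Δλ cos φ₂, cos φ₁ sin φ₂ − sin φ₁ cos φ₂ cos Δλ) = 100.16°
At arrival: θ₂ = atan2(sin Δλ cos φ₁, −cos φ₂ sin φ₁ + sin φ₂ cos φ₁ cos Δλ) = 20.28°
Δθ = θ₂ − θ₁ = -79.9°

-79.9°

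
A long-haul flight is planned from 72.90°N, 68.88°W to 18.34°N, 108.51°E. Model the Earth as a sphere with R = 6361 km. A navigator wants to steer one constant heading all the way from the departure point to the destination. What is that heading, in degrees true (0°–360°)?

116.9°

Δψ = ln[tan(π/4+φ₂/2)/tan(π/4+φ₁/2)] = -1.5691
Δλ = +3.0960 rad (taken the short way round)
course = atan2(Δλ, Δψ) = 116.88°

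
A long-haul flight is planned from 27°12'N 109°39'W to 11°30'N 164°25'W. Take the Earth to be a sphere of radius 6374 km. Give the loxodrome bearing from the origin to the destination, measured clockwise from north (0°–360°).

253.0°

Meridional parts: M(φ₁)=+0.4936, M(φ₂)=+0.2021 → ΔM = -0.2916;  Δλ = -0.9559 rad
tan C = Δλ / ΔM = +3.2784 → C = 253.04°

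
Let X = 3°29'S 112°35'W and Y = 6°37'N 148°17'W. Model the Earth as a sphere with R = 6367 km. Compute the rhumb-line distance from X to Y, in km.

4116 km

Rhumb course C = atan2(Δλ, Δψ) with Δψ = ln[tan(π/4+φ₂/2)/tan(π/4+φ₁/2)] = +0.1766, Δλ = -0.6231 → C = 285.82°
d = R·|Δφ| / |cos C| = 6367·0.17628 / 0.27265 = 4116 km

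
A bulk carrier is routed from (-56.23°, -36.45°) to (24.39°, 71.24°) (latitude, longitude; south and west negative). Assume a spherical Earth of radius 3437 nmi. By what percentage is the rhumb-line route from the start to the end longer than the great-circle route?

2.7%

Great circle: σ = 2.0911 rad → d_gc = Rσ = 7187.0 nmi
Rhumb: Δφ = +1.4071, Δλ = +1.8795, Δψ = +1.6314, q = Δφ/Δψ = 0.8625 → d_rh = R√(Δφ²+q²Δλ²) = 7377.8 nmi
Excess = (7377.8 − 7187.0) / 7187.0 = 190.8 / 7187.0 = 2.655% ≈ 2.7%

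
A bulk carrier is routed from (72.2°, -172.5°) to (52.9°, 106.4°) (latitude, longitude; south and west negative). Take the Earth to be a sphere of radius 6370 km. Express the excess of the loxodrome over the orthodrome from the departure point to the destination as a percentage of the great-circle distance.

Great circle: σ = 0.6634 rad → d_gc = Rσ = 4225.6 km
Rhumb: Δφ = -0.3368, Δλ = -1.4155, Δψ = -0.7622, q = Δφ/Δψ = 0.4420 → d_rh = R√(Δφ²+q²Δλ²) = 4526.0 km
Excess = (4526.0 − 4225.6) / 4225.6 = 300.4 / 4225.6 = 7.11% ≈ 7.1%

7.1%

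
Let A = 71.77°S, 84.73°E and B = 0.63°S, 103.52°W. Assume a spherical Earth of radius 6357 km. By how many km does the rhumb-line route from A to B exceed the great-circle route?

Great circle: cos σ = sin φ₁ sin φ₂ + cos φ₁ cos φ₂ cos Δλ,  σ = 1.8746 rad → d_gc = 11916.7 km
Rhumb line: Δψ = +1.8188, q = Δφ/Δψ = 0.6827, d_rh = R√(Δφ²+q²Δλ²) = 15215.8 km
Excess = 15215.8 − 11916.7 = 3299.1 ≈ 3299 km

3299 km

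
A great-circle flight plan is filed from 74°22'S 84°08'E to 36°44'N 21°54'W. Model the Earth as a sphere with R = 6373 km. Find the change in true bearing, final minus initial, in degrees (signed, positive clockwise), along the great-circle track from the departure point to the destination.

Initial bearing θ₁ = atan2(sin Δλ cos φ₂, cos φ₁ sin φ₂ − sin φ₁ cos φ₂ cos Δλ) = 266.14°
Final bearing θ₂ = (initial bearing from the destination back to the start) + 180° = 340.40°
Δθ = θ₂ − θ₁ = +74.3°

+74.3°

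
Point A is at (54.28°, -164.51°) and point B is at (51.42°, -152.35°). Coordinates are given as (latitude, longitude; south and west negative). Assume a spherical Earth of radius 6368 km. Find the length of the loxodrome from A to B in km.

Rhumb course C = atan2(Δλ, Δψ) with Δψ = ln[tan(π/4+φ₂/2)/tan(π/4+φ₁/2)] = -0.0827, Δλ = +0.2122 → C = 111.29°
d = R·|Δφ| / |cos C| = 6368·0.04992 / 0.36306 = 876 km

876 km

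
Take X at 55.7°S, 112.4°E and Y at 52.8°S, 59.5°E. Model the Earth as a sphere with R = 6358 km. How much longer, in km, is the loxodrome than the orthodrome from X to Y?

Great circle: cos σ = sin φ₁ sin φ₂ + cos φ₁ cos φ₂ cos Δλ,  σ = 0.5286 rad → d_gc = 3360.6 km
Rhumb line: Δψ = +0.0867, q = Δφ/Δψ = 0.5839, d_rh = R√(Δφ²+q²Δλ²) = 3443.0 km
Excess = 3443.0 − 3360.6 = 82.4 ≈ 82 km

82 km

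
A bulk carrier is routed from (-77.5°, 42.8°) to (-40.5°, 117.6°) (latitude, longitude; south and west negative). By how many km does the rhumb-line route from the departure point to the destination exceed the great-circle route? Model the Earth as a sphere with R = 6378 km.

291 km

Great circle: cos σ = sin φ₁ sin φ₂ + cos φ₁ cos φ₂ cos Δλ,  σ = 0.8268 rad → d_gc = 5273.578 km
Rhumb line: Δψ = +1.4373, q = Δφ/Δψ = 0.4493, d_rh = R√(Δφ²+q²Δλ²) = 5564.085 km
Excess = 5564.085 − 5273.578 = 290.507 ≈ 291 km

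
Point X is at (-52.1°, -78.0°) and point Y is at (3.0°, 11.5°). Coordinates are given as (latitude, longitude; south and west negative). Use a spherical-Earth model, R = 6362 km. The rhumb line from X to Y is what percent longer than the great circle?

2.6%

Great circle: σ = 1.6067 rad → d_gc = Rσ = 10222.1 km
Rhumb: Δφ = +0.9617, Δλ = +1.5621, Δψ = +1.1214, q = Δφ/Δψ = 0.8576 → d_rh = R√(Δφ²+q²Δλ²) = 10491.2 km
Excess = (10491.2 − 10222.1) / 10222.1 = 269.1 / 10222.1 = 2.63% ≈ 2.6%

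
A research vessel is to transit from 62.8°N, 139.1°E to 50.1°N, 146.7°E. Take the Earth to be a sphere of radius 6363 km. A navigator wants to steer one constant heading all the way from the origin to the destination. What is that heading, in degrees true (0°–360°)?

161.9°

Meridional parts: M(φ₁)=+1.4191, M(φ₂)=+1.0134 → ΔM = -0.4057;  Δλ = +0.1326 rad
tan C = Δλ / ΔM = -0.3269 → C = 161.90°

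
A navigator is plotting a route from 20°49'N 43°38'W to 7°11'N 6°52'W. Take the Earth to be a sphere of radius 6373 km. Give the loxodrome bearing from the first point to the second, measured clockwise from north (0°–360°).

Meridional parts: M(φ₁)=+0.3716, M(φ₂)=+0.1257 → ΔM = -0.2459;  Δλ = +0.6417 rad
tan C = Δλ / ΔM = -2.6098 → C = 110.97°

111.0°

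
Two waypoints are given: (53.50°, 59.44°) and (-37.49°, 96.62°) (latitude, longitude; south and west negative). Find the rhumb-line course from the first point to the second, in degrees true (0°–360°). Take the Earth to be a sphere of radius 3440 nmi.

Meridional parts: M(φ₁)=+1.1094, M(φ₂)=-0.7067 → ΔM = -1.8162;  Δλ = +0.6489 rad
tan C = Δλ / ΔM = -0.3573 → C = 160.34°

160.3°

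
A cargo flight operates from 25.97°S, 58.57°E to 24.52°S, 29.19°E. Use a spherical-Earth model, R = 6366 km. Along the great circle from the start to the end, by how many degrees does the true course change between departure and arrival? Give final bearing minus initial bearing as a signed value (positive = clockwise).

+12.8°

Initial bearing θ₁ = atan2(sin Δλ cos φ₂, cos φ₁ sin φ₂ − sin φ₁ cos φ₂ cos Δλ) = 266.67°
Final bearing θ₂ = (initial bearing from the destination back to the start) + 180° = 279.43°
Δθ = θ₂ − θ₁ = +12.8°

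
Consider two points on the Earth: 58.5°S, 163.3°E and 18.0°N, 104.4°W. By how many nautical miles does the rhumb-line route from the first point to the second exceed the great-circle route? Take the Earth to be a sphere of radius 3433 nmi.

156 nmi

Great circle: cos σ = sin φ₁ sin φ₂ + cos φ₁ cos φ₂ cos Δλ,  σ = 1.8582 rad → d_gc = 6379.1 nmi
Rhumb line: Δψ = +1.5852, q = Δφ/Δψ = 0.8423, d_rh = R√(Δφ²+q²Δλ²) = 6535.1 nmi
Excess = 6535.1 − 6379.1 = 156.0 ≈ 156 nmi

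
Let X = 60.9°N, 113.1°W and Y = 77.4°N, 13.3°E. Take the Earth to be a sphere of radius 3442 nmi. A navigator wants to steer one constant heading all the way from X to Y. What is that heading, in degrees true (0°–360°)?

68.8°

Δψ = ln[tan(π/4+φ₂/2)/tan(π/4+φ₁/2)] = +0.8548
Δλ = +2.2061 rad (taken the short way round)
course = atan2(Δλ, Δψ) = 68.82°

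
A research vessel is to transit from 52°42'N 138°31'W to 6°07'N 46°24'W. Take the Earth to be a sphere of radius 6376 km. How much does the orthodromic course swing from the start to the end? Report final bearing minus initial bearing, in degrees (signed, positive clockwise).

+58.0°

At departure: θ₁ = atan2(sin Δλ cos φ₂, cos φ₁ sin φ₂ − sin φ₁ cos φ₂ cos Δλ) = 84.61°
At arrival: θ₂ = atan2(sin Δλ cos φ₁, −cos φ₂ sin φ₁ + sin φ₂ cos φ₁ cos Δλ) = 142.64°
Δθ = θ₂ − θ₁ = +58.0°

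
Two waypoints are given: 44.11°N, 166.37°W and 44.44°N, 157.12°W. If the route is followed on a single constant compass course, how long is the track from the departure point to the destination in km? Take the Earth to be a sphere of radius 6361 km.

736 km

Δψ = ln[tan(π/4+φ₂/2)/tan(π/4+φ₁/2)] = +0.0080;  Δφ = +0.0058 rad,  Δλ = +0.1614 rad
q = Δφ/Δψ = 0.7160
d = R·√(Δφ² + q²Δλ²) = 6361·0.11574 = 736 km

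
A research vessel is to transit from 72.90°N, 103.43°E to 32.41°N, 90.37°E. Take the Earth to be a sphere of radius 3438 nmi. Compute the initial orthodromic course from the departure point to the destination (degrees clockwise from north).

196.9°

N = sin Δλ·cos φ₂ = -0.1908;  D = cos φ₁ sin φ₂ − sin φ₁ cos φ₂ cos Δλ = -0.6284
initial course = atan2(N, D) = 196.89°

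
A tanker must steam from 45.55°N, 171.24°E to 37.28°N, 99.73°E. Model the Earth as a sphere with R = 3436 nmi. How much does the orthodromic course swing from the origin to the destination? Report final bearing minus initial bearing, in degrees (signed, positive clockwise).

-51.1°

Initial bearing θ₁ = atan2(sin Δλ cos φ₂, cos φ₁ sin φ₂ − sin φ₁ cos φ₂ cos Δλ) = 287.92°
Final bearing θ₂ = (initial bearing from the destination back to the start) + 180° = 236.87°
Δθ = θ₂ − θ₁ = -51.1°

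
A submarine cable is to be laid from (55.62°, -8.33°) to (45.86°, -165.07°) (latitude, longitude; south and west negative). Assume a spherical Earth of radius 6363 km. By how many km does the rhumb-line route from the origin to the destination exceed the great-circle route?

2504 km

Great circle: cos σ = sin φ₁ sin φ₂ + cos φ₁ cos φ₂ cos Δλ,  σ = 1.3377 rad → d_gc = 8511.8 km
Rhumb line: Δψ = -0.2705, q = Δφ/Δψ = 0.6298, d_rh = R√(Δφ²+q²Δλ²) = 11015.8 km
Excess = 11015.8 − 8511.8 = 2504.0 ≈ 2504 km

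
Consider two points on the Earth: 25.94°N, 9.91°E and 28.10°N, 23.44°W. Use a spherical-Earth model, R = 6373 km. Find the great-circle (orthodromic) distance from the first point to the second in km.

3303 km

Haversine: a = sin²(Δφ/2)+cos φ₁ cos φ₂ sin²(Δλ/2) = 0.06567;  σ = 2·atan2(√a,√(1−a))
σ = 29.696° → d = Rσ = 6373·0.51830 = 3303 km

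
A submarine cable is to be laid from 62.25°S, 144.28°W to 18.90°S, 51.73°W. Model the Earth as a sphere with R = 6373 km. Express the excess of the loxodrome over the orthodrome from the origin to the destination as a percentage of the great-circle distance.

5.9%

Great circle: σ = 1.3005 rad → d_gc = Rσ = 8287.8 km
Rhumb: Δφ = +0.7566, Δλ = +1.6153, Δψ = +1.0623, q = Δφ/Δψ = 0.7122 → d_rh = R√(Δφ²+q²Δλ²) = 8775.3 km
Excess = (8775.3 − 8287.8) / 8287.8 = 487.5 / 8287.8 = 5.88% ≈ 5.9%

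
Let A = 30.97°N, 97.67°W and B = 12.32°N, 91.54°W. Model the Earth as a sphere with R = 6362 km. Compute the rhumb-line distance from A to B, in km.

2164 km

Rhumb course C = atan2(Δλ, Δψ) with Δψ = ln[tan(π/4+φ₂/2)/tan(π/4+φ₁/2)] = -0.3523, Δλ = +0.1070 → C = 163.10°
d = R·|Δφ| / |cos C| = 6362·0.32550 / 0.95684 = 2164 km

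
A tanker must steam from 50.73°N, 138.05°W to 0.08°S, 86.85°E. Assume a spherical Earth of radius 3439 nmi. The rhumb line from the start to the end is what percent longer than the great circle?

Great circle: σ = 2.0369 rad → d_gc = Rσ = 7005.0 nmi
Rhumb: Δφ = -0.8868, Δλ = -2.3579, Δψ = -1.0321, q = Δφ/Δψ = 0.8593 → d_rh = R√(Δφ²+q²Δλ²) = 7605.9 nmi
Excess = (7605.9 − 7005.0) / 7005.0 = 600.9 / 7005.0 = 8.58% ≈ 8.6%

8.6%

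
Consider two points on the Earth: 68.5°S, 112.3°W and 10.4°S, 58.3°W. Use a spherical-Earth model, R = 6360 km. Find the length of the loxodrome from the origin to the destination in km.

Rhumb course C = atan2(Δλ, Δψ) with Δψ = ln[tan(π/4+φ₂/2)/tan(π/4+φ₁/2)] = +1.4790, Δλ = +0.9425 → C = 32.51°
d = R·|Δφ| / |cos C| = 6360·1.01404 / 0.84332 = 7647 km

7647 km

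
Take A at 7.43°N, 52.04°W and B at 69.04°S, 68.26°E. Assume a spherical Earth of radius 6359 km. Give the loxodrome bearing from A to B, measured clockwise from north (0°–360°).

Δψ = ln[tan(π/4+φ₂/2)/tan(π/4+φ₁/2)] = -1.8176
Δλ = +2.0996 rad (taken the short way round)
course = atan2(Δλ, Δψ) = 130.88°

130.9°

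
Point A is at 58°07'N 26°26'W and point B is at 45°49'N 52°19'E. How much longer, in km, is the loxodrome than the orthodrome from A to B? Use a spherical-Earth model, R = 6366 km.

285 km

Great circle: cos σ = sin φ₁ sin φ₂ + cos φ₁ cos φ₂ cos Δλ,  σ = 0.8220 rad → d_gc = 5233.0 km
Rhumb line: Δψ = -0.3513, q = Δφ/Δψ = 0.6110, d_rh = R√(Δφ²+q²Δλ²) = 5518.3 km
Excess = 5518.3 − 5233.0 = 285.3 ≈ 285 km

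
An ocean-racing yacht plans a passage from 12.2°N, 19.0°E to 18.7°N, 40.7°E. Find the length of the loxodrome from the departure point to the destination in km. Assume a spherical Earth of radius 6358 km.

Rhumb course C = atan2(Δλ, Δψ) with Δψ = ln[tan(π/4+φ₂/2)/tan(π/4+φ₁/2)] = +0.1178, Δλ = +0.3787 → C = 72.73°
d = R·|Δφ| / |cos C| = 6358·0.11345 / 0.29694 = 2429 km

2429 km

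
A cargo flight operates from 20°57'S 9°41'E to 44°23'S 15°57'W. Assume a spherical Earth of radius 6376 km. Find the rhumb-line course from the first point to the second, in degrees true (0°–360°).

Δψ = ln[tan(π/4+φ₂/2)/tan(π/4+φ₁/2)] = -0.4922
Δλ = -0.4474 rad (taken the short way round)
course = atan2(Δλ, Δψ) = 222.27°

222.3°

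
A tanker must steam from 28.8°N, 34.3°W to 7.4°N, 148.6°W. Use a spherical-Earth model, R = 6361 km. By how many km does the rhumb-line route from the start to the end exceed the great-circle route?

Great circle: cos σ = sin φ₁ sin φ₂ + cos φ₁ cos φ₂ cos Δλ,  σ = 1.8708 rad → d_gc = 11900.4 km
Rhumb line: Δψ = -0.3958, q = Δφ/Δψ = 0.9438, d_rh = R√(Δφ²+q²Δλ²) = 12209.6 km
Excess = 12209.6 − 11900.4 = 309.2 ≈ 309 km

309 km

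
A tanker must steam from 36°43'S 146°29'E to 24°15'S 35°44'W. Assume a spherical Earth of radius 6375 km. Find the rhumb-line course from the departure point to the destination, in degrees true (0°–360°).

Meridional parts: M(φ₁)=-0.6898, M(φ₂)=-0.4365 → ΔM = +0.2533;  Δλ = +3.1029 rad
tan C = Δλ / ΔM = +12.2484 → C = 85.33°

85.3°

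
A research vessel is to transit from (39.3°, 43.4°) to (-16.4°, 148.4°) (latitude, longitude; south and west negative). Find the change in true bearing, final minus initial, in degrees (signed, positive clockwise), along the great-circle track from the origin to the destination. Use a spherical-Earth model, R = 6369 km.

+32.6°

Initial bearing θ₁ = atan2(sin Δλ cos φ₂, cos φ₁ sin φ₂ − sin φ₁ cos φ₂ cos Δλ) = 93.78°
Final bearing θ₂ = (initial bearing from the destination back to the start) + 180° = 126.40°
Δθ = θ₂ − θ₁ = +32.6°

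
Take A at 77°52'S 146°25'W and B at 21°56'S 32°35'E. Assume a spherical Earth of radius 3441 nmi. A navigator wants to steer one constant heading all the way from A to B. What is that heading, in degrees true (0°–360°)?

Meridional parts: M(φ₁)=-2.2417, M(φ₂)=-0.3925 → ΔM = +1.8492;  Δλ = +3.1241 rad
tan C = Δλ / ΔM = +1.6895 → C = 59.38°

59.4°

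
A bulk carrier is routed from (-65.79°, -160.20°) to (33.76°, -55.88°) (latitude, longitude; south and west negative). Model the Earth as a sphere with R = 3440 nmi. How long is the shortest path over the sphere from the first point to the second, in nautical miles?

7579 nmi

cos σ = sin φ₁ sin φ₂ + cos φ₁ cos φ₂ cos Δλ
      = sin(-65.79°)sin(33.76°) + cos(-65.79°)cos(33.76°)cos(104.32°) = -0.5912
σ = 126.240° → d = Rσ = 3440·2.20330 = 7579 nmi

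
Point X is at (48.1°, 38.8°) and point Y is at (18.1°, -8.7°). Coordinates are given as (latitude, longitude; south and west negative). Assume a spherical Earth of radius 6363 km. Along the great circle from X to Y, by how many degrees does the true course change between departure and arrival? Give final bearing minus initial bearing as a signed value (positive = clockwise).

-27.9°

At departure: θ₁ = atan2(sin Δλ cos φ₂, cos φ₁ sin φ₂ − sin φ₁ cos φ₂ cos Δλ) = 248.89°
At arrival: θ₂ = atan2(sin Δλ cos φ₁, −cos φ₂ sin φ₁ + sin φ₂ cos φ₁ cos Δλ) = 220.96°
Δθ = θ₂ − θ₁ = -27.9°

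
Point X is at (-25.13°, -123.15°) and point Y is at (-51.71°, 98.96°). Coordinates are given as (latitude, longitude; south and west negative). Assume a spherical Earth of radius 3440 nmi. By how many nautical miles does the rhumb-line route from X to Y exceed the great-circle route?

Great circle: cos σ = sin φ₁ sin φ₂ + cos φ₁ cos φ₂ cos Δλ,  σ = 1.6537 rad → d_gc = 5688.9 nmi
Rhumb line: Δψ = -0.6046, q = Δφ/Δψ = 0.7673, d_rh = R√(Δφ²+q²Δλ²) = 6549.8 nmi
Excess = 6549.8 − 5688.9 = 860.9 ≈ 861 nmi

861 nmi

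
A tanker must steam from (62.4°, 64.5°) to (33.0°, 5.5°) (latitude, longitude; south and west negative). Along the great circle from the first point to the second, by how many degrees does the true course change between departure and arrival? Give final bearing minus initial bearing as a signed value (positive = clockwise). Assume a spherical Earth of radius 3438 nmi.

Initial bearing θ₁ = atan2(sin Δλ cos φ₂, cos φ₁ sin φ₂ − sin φ₁ cos φ₂ cos Δλ) = 259.71°
Final bearing θ₂ = (initial bearing from the destination back to the start) + 180° = 212.92°
Δθ = θ₂ − θ₁ = -46.8°

-46.8°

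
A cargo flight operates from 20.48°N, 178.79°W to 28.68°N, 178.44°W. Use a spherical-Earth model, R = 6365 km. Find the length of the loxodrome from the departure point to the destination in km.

Rhumb course C = atan2(Δλ, Δψ) with Δψ = ln[tan(π/4+φ₂/2)/tan(π/4+φ₁/2)] = +0.1576, Δλ = +0.0061 → C = 2.22°
d = R·|Δφ| / |cos C| = 6365·0.14312 / 0.99925 = 912 km

912 km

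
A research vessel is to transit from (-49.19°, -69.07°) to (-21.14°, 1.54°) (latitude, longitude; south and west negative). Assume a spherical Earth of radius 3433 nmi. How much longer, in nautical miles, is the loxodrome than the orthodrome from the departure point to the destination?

90 nmi

Great circle: cos σ = sin φ₁ sin φ₂ + cos φ₁ cos φ₂ cos Δλ,  σ = 1.0754 rad → d_gc = 3692.00 nmi
Rhumb line: Δψ = +0.6112, q = Δφ/Δψ = 0.8009, d_rh = R√(Δφ²+q²Δλ²) = 3782.46 nmi
Excess = 3782.46 − 3692.00 = 90.46 ≈ 90 nmi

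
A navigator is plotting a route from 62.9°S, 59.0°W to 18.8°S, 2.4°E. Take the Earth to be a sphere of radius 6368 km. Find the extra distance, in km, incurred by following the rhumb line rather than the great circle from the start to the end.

Great circle: cos σ = sin φ₁ sin φ₂ + cos φ₁ cos φ₂ cos Δλ,  σ = 1.0549 rad → d_gc = 6717.6 km
Rhumb line: Δψ = +1.0888, q = Δφ/Δψ = 0.7069, d_rh = R√(Δφ²+q²Δλ²) = 6877.2 km
Excess = 6877.2 − 6717.6 = 159.6 ≈ 160 km

160 km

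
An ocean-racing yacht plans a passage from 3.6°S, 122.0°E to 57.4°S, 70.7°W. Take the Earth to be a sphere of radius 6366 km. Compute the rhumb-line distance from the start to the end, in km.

16110 km

Δψ = ln[tan(π/4+φ₂/2)/tan(π/4+φ₁/2)] = -1.1667;  Δφ = -0.9390 rad,  Δλ = +2.9199 rad
q = Δφ/Δψ = 0.8048
d = R·√(Δφ² + q²Δλ²) = 6366·2.53070 = 16110 km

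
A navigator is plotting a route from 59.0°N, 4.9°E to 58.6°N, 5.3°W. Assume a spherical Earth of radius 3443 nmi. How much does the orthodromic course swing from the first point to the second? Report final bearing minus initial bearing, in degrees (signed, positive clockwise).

Initial bearing θ₁ = atan2(sin Δλ cos φ₂, cos φ₁ sin φ₂ − sin φ₁ cos φ₂ cos Δλ) = 270.05°
Final bearing θ₂ = (initial bearing from the destination back to the start) + 180° = 261.32°
Δθ = θ₂ − θ₁ = -8.7°

-8.7°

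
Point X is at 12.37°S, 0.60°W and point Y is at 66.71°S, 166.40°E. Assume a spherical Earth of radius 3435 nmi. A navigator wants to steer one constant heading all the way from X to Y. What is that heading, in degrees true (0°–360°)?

115.0°

Δψ = ln[tan(π/4+φ₂/2)/tan(π/4+φ₁/2)] = -1.3619
Δλ = +2.9147 rad (taken the short way round)
course = atan2(Δλ, Δψ) = 115.04°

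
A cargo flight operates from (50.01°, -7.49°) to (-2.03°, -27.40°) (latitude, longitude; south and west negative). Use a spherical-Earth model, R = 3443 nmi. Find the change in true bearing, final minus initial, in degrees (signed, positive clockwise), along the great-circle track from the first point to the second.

Initial bearing θ₁ = atan2(sin Δλ cos φ₂, cos φ₁ sin φ₂ − sin φ₁ cos φ₂ cos Δλ) = 204.62°
Final bearing θ₂ = (initial bearing from the destination back to the start) + 180° = 195.54°
Δθ = θ₂ − θ₁ = -9.1°

-9.1°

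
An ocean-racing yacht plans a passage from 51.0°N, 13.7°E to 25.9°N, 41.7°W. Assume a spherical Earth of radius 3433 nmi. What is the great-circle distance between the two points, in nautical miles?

2914 nmi

Haversine: a = sin²(Δφ/2)+cos φ₁ cos φ₂ sin²(Δλ/2) = 0.16954;  σ = 2·atan2(√a,√(1−a))
σ = 48.630° → d = Rσ = 3433·0.84875 = 2914 nmi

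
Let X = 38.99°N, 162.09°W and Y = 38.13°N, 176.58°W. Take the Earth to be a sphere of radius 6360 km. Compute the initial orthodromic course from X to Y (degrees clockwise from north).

270.2°

θ = atan2( sin Δλ·cos φ₂ ,  cos φ₁ sin φ₂ − sin φ₁ cos φ₂ cos Δλ )
  = atan2(-0.1968, +0.0007) = 270.21°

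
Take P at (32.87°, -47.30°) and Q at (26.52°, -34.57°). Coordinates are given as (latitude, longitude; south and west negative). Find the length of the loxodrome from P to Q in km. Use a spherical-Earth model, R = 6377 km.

Δψ = ln[tan(π/4+φ₂/2)/tan(π/4+φ₁/2)] = -0.1277;  Δφ = -0.1108 rad,  Δλ = +0.2222 rad
q = Δφ/Δψ = 0.8679
d = R·√(Δφ² + q²Δλ²) = 6377·0.22242 = 1418 km

1418 km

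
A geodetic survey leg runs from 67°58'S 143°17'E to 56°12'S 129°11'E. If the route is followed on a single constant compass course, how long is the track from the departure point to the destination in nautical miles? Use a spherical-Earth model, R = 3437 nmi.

Rhumb course C = atan2(Δλ, Δψ) with Δψ = ln[tan(π/4+φ₂/2)/tan(π/4+φ₁/2)] = +0.4451, Δλ = -0.2461 → C = 331.06°
d = R·|Δφ| / |cos C| = 3437·0.20537 / 0.87514 = 807 nmi

807 nmi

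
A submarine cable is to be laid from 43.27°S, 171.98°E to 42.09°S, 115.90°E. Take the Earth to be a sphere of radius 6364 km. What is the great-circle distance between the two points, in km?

Haversine: a = sin²(Δφ/2)+cos φ₁ cos φ₂ sin²(Δλ/2) = 0.11951;  σ = 2·atan2(√a,√(1−a))
σ = 40.450° → d = Rσ = 6364·0.70598 = 4493 km

4493 km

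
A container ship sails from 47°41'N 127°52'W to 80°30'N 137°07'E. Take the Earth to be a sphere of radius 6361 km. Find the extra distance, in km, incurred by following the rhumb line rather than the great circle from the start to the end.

Great circle: cos σ = sin φ₁ sin φ₂ + cos φ₁ cos φ₂ cos Δλ,  σ = 0.7676 rad → d_gc = 4882.7 km
Rhumb line: Δψ = +1.5386, q = Δφ/Δψ = 0.3723, d_rh = R√(Δφ²+q²Δλ²) = 5356.8 km
Excess = 5356.8 − 4882.7 = 474.1 ≈ 474 km

474 km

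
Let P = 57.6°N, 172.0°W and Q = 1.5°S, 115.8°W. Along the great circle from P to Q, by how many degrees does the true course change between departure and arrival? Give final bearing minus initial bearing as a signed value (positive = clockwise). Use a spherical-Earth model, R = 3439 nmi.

+32.2°

Initial bearing θ₁ = atan2(sin Δλ cos φ₂, cos φ₁ sin φ₂ − sin φ₁ cos φ₂ cos Δλ) = 120.20°
Final bearing θ₂ = (initial bearing from the destination back to the start) + 180° = 152.40°
Δθ = θ₂ − θ₁ = +32.2°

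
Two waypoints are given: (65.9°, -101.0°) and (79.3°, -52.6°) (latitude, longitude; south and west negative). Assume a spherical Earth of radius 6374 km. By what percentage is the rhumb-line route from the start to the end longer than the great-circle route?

2.7%

Great circle: σ = 0.3261 rad → d_gc = Rσ = 2078.6 km
Rhumb: Δφ = +0.2339, Δλ = +0.8447, Δψ = +0.8240, q = Δφ/Δψ = 0.2838 → d_rh = R√(Δφ²+q²Δλ²) = 2134.9 km
Excess = (2134.9 − 2078.6) / 2078.6 = 56.3 / 2078.6 = 2.71% ≈ 2.7%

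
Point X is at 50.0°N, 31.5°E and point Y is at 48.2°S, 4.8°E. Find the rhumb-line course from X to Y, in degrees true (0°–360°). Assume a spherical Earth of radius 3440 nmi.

193.3°

Meridional parts: M(φ₁)=+1.0107, M(φ₂)=-0.9627 → ΔM = -1.9734;  Δλ = -0.4660 rad
tan C = Δλ / ΔM = +0.2361 → C = 193.29°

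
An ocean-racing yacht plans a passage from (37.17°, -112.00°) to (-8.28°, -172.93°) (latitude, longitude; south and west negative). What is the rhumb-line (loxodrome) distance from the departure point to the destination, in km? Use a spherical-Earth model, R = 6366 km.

8119 km

Δψ = ln[tan(π/4+φ₂/2)/tan(π/4+φ₁/2)] = -0.8447;  Δφ = -0.7933 rad,  Δλ = -1.0634 rad
q = Δφ/Δψ = 0.9391
d = R·√(Δφ² + q²Δλ²) = 6366·1.27535 = 8119 km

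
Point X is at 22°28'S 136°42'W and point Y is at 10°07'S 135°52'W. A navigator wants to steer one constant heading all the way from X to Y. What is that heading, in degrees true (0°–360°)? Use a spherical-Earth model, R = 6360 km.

3.7°

Δψ = ln[tan(π/4+φ₂/2)/tan(π/4+φ₁/2)] = +0.2251
Δλ = +0.0145 rad (taken the short way round)
course = atan2(Δλ, Δψ) = 3.70°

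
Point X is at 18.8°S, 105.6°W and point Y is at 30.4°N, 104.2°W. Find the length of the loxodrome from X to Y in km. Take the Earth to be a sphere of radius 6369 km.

5471 km

Δψ = ln[tan(π/4+φ₂/2)/tan(π/4+φ₁/2)] = +0.8916;  Δφ = +0.8587 rad,  Δλ = +0.0244 rad
q = Δφ/Δψ = 0.9631
d = R·√(Δφ² + q²Δλ²) = 6369·0.85902 = 5471 km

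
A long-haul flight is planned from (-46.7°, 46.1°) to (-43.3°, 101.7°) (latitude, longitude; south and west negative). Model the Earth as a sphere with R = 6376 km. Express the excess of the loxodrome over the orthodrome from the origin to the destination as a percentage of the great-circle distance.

2.1%

Great circle: σ = 0.6744 rad → d_gc = Rσ = 4299.7 km
Rhumb: Δφ = +0.0593, Δλ = +0.9704, Δψ = +0.0840, q = Δφ/Δψ = 0.7068 → d_rh = R√(Δφ²+q²Δλ²) = 4389.5 km
Excess = (4389.5 − 4299.7) / 4299.7 = 89.8 / 4299.7 = 2.09% ≈ 2.1%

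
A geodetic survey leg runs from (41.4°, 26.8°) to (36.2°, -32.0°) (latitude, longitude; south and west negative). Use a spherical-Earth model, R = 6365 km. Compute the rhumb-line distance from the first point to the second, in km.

5119 km

Δψ = ln[tan(π/4+φ₂/2)/tan(π/4+φ₁/2)] = -0.1165;  Δφ = -0.0908 rad,  Δλ = -1.0263 rad
q = Δφ/Δψ = 0.7787
d = R·√(Δφ² + q²Δλ²) = 6365·0.80431 = 5119 km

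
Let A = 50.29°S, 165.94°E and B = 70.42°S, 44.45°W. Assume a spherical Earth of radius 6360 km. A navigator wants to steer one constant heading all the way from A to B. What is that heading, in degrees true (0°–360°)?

105.8°

Δψ = ln[tan(π/4+φ₂/2)/tan(π/4+φ₁/2)] = -0.7385
Δλ = +2.6112 rad (taken the short way round)
course = atan2(Δλ, Δψ) = 105.79°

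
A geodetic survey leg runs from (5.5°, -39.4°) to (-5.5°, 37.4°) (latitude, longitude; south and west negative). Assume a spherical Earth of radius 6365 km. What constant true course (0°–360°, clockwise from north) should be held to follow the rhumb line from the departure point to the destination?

Meridional parts: M(φ₁)=+0.0961, M(φ₂)=-0.0961 → ΔM = -0.1923;  Δλ = +1.3404 rad
tan C = Δλ / ΔM = -6.9711 → C = 98.16°

98.2°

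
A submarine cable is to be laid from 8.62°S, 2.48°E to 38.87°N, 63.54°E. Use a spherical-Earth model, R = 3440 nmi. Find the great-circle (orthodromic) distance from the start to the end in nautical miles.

cos σ = sin φ₁ sin φ₂ + cos φ₁ cos φ₂ cos Δλ
      = sin(-8.62°)sin(38.87°) + cos(-8.62°)cos(38.87°)cos(61.06°) = 0.2784
σ = 73.833° → d = Rσ = 3440·1.28864 = 4433 nmi

4433 nmi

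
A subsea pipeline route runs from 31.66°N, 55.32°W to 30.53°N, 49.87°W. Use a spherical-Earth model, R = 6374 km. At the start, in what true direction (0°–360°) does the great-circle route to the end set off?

N = sin Δλ·cos φ₂ = +0.0818;  D = cos φ₁ sin φ₂ − sin φ₁ cos φ₂ cos Δλ = -0.0177
initial course = atan2(N, D) = 102.19°

102.2°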